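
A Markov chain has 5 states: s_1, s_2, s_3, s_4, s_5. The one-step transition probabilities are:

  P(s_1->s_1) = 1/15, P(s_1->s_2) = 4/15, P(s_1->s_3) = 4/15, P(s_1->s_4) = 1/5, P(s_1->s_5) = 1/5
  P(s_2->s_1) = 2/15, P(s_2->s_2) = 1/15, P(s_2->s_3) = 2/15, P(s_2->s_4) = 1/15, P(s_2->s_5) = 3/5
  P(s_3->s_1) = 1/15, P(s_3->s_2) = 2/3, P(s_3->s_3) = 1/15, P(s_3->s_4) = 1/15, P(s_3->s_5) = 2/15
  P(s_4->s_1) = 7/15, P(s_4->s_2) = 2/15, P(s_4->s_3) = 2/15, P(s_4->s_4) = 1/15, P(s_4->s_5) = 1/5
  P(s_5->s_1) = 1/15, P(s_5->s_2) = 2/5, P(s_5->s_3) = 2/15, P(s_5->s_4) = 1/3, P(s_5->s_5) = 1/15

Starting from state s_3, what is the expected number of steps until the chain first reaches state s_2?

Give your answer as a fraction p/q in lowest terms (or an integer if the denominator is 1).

Answer: 12465/6484

Derivation:
Let h_i = expected steps to first reach s_2 from state i.
Boundary: h_s_2 = 0.
First-step equations for the other states:
  h_s_1 = 1 + 1/15*h_s_1 + 4/15*h_s_2 + 4/15*h_s_3 + 1/5*h_s_4 + 1/5*h_s_5
  h_s_3 = 1 + 1/15*h_s_1 + 2/3*h_s_2 + 1/15*h_s_3 + 1/15*h_s_4 + 2/15*h_s_5
  h_s_4 = 1 + 7/15*h_s_1 + 2/15*h_s_2 + 2/15*h_s_3 + 1/15*h_s_4 + 1/5*h_s_5
  h_s_5 = 1 + 1/15*h_s_1 + 2/5*h_s_2 + 2/15*h_s_3 + 1/3*h_s_4 + 1/15*h_s_5

Substituting h_s_2 = 0 and rearranging gives the linear system (I - Q) h = 1:
  [14/15, -4/15, -1/5, -1/5] . (h_s_1, h_s_3, h_s_4, h_s_5) = 1
  [-1/15, 14/15, -1/15, -2/15] . (h_s_1, h_s_3, h_s_4, h_s_5) = 1
  [-7/15, -2/15, 14/15, -1/5] . (h_s_1, h_s_3, h_s_4, h_s_5) = 1
  [-1/15, -2/15, -1/3, 14/15] . (h_s_1, h_s_3, h_s_4, h_s_5) = 1

Solving yields:
  h_s_1 = 9555/3242
  h_s_3 = 12465/6484
  h_s_4 = 5535/1621
  h_s_5 = 4500/1621

Starting state is s_3, so the expected hitting time is h_s_3 = 12465/6484.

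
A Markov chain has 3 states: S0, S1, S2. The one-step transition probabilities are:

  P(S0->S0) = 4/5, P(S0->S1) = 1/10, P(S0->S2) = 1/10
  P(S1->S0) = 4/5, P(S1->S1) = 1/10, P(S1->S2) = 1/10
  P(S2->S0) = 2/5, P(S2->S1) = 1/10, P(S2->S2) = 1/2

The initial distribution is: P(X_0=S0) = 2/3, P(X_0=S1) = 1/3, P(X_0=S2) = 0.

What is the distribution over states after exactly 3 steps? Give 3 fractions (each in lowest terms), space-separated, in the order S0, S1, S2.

Propagating the distribution step by step (d_{t+1} = d_t * P):
d_0 = (S0=2/3, S1=1/3, S2=0)
  d_1[S0] = 2/3*4/5 + 1/3*4/5 + 0*2/5 = 4/5
  d_1[S1] = 2/3*1/10 + 1/3*1/10 + 0*1/10 = 1/10
  d_1[S2] = 2/3*1/10 + 1/3*1/10 + 0*1/2 = 1/10
d_1 = (S0=4/5, S1=1/10, S2=1/10)
  d_2[S0] = 4/5*4/5 + 1/10*4/5 + 1/10*2/5 = 19/25
  d_2[S1] = 4/5*1/10 + 1/10*1/10 + 1/10*1/10 = 1/10
  d_2[S2] = 4/5*1/10 + 1/10*1/10 + 1/10*1/2 = 7/50
d_2 = (S0=19/25, S1=1/10, S2=7/50)
  d_3[S0] = 19/25*4/5 + 1/10*4/5 + 7/50*2/5 = 93/125
  d_3[S1] = 19/25*1/10 + 1/10*1/10 + 7/50*1/10 = 1/10
  d_3[S2] = 19/25*1/10 + 1/10*1/10 + 7/50*1/2 = 39/250
d_3 = (S0=93/125, S1=1/10, S2=39/250)

Answer: 93/125 1/10 39/250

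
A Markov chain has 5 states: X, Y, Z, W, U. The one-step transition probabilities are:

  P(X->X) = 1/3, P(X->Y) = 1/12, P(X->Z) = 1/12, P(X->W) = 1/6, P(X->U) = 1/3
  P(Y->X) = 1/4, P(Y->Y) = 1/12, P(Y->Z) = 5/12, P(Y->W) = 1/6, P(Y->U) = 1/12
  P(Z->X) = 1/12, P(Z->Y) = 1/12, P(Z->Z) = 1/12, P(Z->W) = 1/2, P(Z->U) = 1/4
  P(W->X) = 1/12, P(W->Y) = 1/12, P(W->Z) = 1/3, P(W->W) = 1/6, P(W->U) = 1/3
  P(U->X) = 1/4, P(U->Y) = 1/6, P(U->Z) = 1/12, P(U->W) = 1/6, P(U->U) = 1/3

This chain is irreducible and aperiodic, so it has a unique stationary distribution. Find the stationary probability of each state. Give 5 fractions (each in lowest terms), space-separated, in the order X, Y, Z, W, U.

The stationary distribution satisfies pi = pi * P, i.e.:
  pi_X = 1/3*pi_X + 1/4*pi_Y + 1/12*pi_Z + 1/12*pi_W + 1/4*pi_U
  pi_Y = 1/12*pi_X + 1/12*pi_Y + 1/12*pi_Z + 1/12*pi_W + 1/6*pi_U
  pi_Z = 1/12*pi_X + 5/12*pi_Y + 1/12*pi_Z + 1/3*pi_W + 1/12*pi_U
  pi_W = 1/6*pi_X + 1/6*pi_Y + 1/2*pi_Z + 1/6*pi_W + 1/6*pi_U
  pi_U = 1/3*pi_X + 1/12*pi_Y + 1/4*pi_Z + 1/3*pi_W + 1/3*pi_U
with normalization: pi_X + pi_Y + pi_Z + pi_W + pi_U = 1.

Using the first 4 balance equations plus normalization, the linear system A*pi = b is:
  [-2/3, 1/4, 1/12, 1/12, 1/4] . pi = 0
  [1/12, -11/12, 1/12, 1/12, 1/6] . pi = 0
  [1/12, 5/12, -11/12, 1/3, 1/12] . pi = 0
  [1/6, 1/6, 1/2, -5/6, 1/6] . pi = 0
  [1, 1, 1, 1, 1] . pi = 1

Solving yields:
  pi_X = 324/1621
  pi_Y = 349/3242
  pi_Z = 569/3242
  pi_W = 365/1621
  pi_U = 473/1621

Verification (pi * P):
  324/1621*1/3 + 349/3242*1/4 + 569/3242*1/12 + 365/1621*1/12 + 473/1621*1/4 = 324/1621 = pi_X  (ok)
  324/1621*1/12 + 349/3242*1/12 + 569/3242*1/12 + 365/1621*1/12 + 473/1621*1/6 = 349/3242 = pi_Y  (ok)
  324/1621*1/12 + 349/3242*5/12 + 569/3242*1/12 + 365/1621*1/3 + 473/1621*1/12 = 569/3242 = pi_Z  (ok)
  324/1621*1/6 + 349/3242*1/6 + 569/3242*1/2 + 365/1621*1/6 + 473/1621*1/6 = 365/1621 = pi_W  (ok)
  324/1621*1/3 + 349/3242*1/12 + 569/3242*1/4 + 365/1621*1/3 + 473/1621*1/3 = 473/1621 = pi_U  (ok)

Answer: 324/1621 349/3242 569/3242 365/1621 473/1621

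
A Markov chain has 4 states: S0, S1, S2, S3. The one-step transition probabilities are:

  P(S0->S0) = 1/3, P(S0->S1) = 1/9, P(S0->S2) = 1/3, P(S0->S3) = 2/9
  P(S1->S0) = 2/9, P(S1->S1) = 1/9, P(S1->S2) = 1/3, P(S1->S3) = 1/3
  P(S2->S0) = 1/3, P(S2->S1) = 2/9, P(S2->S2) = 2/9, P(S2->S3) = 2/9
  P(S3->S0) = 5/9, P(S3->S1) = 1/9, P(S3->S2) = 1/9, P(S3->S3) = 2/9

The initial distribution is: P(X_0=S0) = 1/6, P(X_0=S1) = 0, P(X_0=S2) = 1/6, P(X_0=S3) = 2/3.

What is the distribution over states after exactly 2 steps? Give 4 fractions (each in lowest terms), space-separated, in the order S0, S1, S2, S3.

Answer: 179/486 7/54 43/162 115/486

Derivation:
Propagating the distribution step by step (d_{t+1} = d_t * P):
d_0 = (S0=1/6, S1=0, S2=1/6, S3=2/3)
  d_1[S0] = 1/6*1/3 + 0*2/9 + 1/6*1/3 + 2/3*5/9 = 13/27
  d_1[S1] = 1/6*1/9 + 0*1/9 + 1/6*2/9 + 2/3*1/9 = 7/54
  d_1[S2] = 1/6*1/3 + 0*1/3 + 1/6*2/9 + 2/3*1/9 = 1/6
  d_1[S3] = 1/6*2/9 + 0*1/3 + 1/6*2/9 + 2/3*2/9 = 2/9
d_1 = (S0=13/27, S1=7/54, S2=1/6, S3=2/9)
  d_2[S0] = 13/27*1/3 + 7/54*2/9 + 1/6*1/3 + 2/9*5/9 = 179/486
  d_2[S1] = 13/27*1/9 + 7/54*1/9 + 1/6*2/9 + 2/9*1/9 = 7/54
  d_2[S2] = 13/27*1/3 + 7/54*1/3 + 1/6*2/9 + 2/9*1/9 = 43/162
  d_2[S3] = 13/27*2/9 + 7/54*1/3 + 1/6*2/9 + 2/9*2/9 = 115/486
d_2 = (S0=179/486, S1=7/54, S2=43/162, S3=115/486)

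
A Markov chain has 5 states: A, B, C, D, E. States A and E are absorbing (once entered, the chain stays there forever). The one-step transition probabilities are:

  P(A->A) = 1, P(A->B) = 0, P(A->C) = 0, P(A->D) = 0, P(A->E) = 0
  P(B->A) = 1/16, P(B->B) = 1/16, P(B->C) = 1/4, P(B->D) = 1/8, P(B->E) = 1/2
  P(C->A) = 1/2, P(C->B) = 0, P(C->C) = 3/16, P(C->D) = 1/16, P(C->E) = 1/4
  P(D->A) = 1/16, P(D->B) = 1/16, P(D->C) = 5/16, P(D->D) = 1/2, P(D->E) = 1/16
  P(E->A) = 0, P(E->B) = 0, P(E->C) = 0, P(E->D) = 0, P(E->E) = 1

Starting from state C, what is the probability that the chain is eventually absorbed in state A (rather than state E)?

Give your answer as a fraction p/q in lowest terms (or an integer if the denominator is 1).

Answer: 64/97

Derivation:
Let a_i = P(absorbed in A | start in state i).
Boundary conditions: a_A = 1, a_E = 0.
For each transient state i, a_i = sum_j P(i->j) * a_j:
  a_B = 1/16*a_A + 1/16*a_B + 1/4*a_C + 1/8*a_D + 1/2*a_E
  a_C = 1/2*a_A + 0*a_B + 3/16*a_C + 1/16*a_D + 1/4*a_E
  a_D = 1/16*a_A + 1/16*a_B + 5/16*a_C + 1/2*a_D + 1/16*a_E

Substituting a_A = 1 and a_E = 0, rearrange to (I - Q) a = r where r[i] = P(i -> A):
  [15/16, -1/4, -1/8] . (a_B, a_C, a_D) = 1/16
  [0, 13/16, -1/16] . (a_B, a_C, a_D) = 1/2
  [-1/16, -5/16, 1/2] . (a_B, a_C, a_D) = 1/16

Solving yields:
  a_B = 31/97
  a_C = 64/97
  a_D = 56/97

Starting state is C, so the absorption probability is a_C = 64/97.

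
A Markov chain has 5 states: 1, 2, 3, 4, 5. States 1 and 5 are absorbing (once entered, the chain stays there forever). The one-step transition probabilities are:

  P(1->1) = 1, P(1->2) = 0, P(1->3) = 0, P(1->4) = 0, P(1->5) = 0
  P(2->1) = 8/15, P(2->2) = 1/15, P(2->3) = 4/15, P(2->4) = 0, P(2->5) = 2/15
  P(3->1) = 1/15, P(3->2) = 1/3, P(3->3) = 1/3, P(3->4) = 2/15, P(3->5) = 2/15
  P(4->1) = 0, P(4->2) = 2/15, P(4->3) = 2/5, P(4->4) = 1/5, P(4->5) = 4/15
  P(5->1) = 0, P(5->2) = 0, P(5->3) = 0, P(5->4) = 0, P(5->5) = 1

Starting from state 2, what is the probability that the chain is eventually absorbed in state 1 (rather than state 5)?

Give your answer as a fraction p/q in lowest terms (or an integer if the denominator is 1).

Let a_i = P(absorbed in 1 | start in state i).
Boundary conditions: a_1 = 1, a_5 = 0.
For each transient state i, a_i = sum_j P(i->j) * a_j:
  a_2 = 8/15*a_1 + 1/15*a_2 + 4/15*a_3 + 0*a_4 + 2/15*a_5
  a_3 = 1/15*a_1 + 1/3*a_2 + 1/3*a_3 + 2/15*a_4 + 2/15*a_5
  a_4 = 0*a_1 + 2/15*a_2 + 2/5*a_3 + 1/5*a_4 + 4/15*a_5

Substituting a_1 = 1 and a_5 = 0, rearrange to (I - Q) a = r where r[i] = P(i -> 1):
  [14/15, -4/15, 0] . (a_2, a_3, a_4) = 8/15
  [-1/3, 2/3, -2/15] . (a_2, a_3, a_4) = 1/15
  [-2/15, -2/5, 4/5] . (a_2, a_3, a_4) = 0

Solving yields:
  a_2 = 114/157
  a_3 = 85/157
  a_4 = 123/314

Starting state is 2, so the absorption probability is a_2 = 114/157.

Answer: 114/157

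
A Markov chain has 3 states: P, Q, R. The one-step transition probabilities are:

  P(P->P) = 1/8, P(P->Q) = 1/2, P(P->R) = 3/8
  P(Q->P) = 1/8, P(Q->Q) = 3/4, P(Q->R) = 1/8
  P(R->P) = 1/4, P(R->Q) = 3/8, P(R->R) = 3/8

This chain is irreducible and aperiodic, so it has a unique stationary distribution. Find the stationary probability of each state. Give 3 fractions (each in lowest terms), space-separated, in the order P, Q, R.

Answer: 7/46 29/46 5/23

Derivation:
The stationary distribution satisfies pi = pi * P, i.e.:
  pi_P = 1/8*pi_P + 1/8*pi_Q + 1/4*pi_R
  pi_Q = 1/2*pi_P + 3/4*pi_Q + 3/8*pi_R
  pi_R = 3/8*pi_P + 1/8*pi_Q + 3/8*pi_R
with normalization: pi_P + pi_Q + pi_R = 1.

Using the first 2 balance equations plus normalization, the linear system A*pi = b is:
  [-7/8, 1/8, 1/4] . pi = 0
  [1/2, -1/4, 3/8] . pi = 0
  [1, 1, 1] . pi = 1

Solving yields:
  pi_P = 7/46
  pi_Q = 29/46
  pi_R = 5/23

Verification (pi * P):
  7/46*1/8 + 29/46*1/8 + 5/23*1/4 = 7/46 = pi_P  (ok)
  7/46*1/2 + 29/46*3/4 + 5/23*3/8 = 29/46 = pi_Q  (ok)
  7/46*3/8 + 29/46*1/8 + 5/23*3/8 = 5/23 = pi_R  (ok)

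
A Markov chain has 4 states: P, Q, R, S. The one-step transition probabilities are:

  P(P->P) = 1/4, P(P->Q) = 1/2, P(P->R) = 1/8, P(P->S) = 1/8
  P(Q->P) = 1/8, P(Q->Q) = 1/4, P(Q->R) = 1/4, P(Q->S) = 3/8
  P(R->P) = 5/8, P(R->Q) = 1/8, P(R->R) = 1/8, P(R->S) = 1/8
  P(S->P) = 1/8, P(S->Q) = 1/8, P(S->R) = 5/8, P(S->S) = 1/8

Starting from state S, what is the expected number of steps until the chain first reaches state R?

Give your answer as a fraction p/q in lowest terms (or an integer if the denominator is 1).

Answer: 392/187

Derivation:
Let h_i = expected steps to first reach R from state i.
Boundary: h_R = 0.
First-step equations for the other states:
  h_P = 1 + 1/4*h_P + 1/2*h_Q + 1/8*h_R + 1/8*h_S
  h_Q = 1 + 1/8*h_P + 1/4*h_Q + 1/4*h_R + 3/8*h_S
  h_S = 1 + 1/8*h_P + 1/8*h_Q + 5/8*h_R + 1/8*h_S

Substituting h_R = 0 and rearranging gives the linear system (I - Q) h = 1:
  [3/4, -1/2, -1/8] . (h_P, h_Q, h_S) = 1
  [-1/8, 3/4, -3/8] . (h_P, h_Q, h_S) = 1
  [-1/8, -1/8, 7/8] . (h_P, h_Q, h_S) = 1

Solving yields:
  h_P = 688/187
  h_Q = 560/187
  h_S = 392/187

Starting state is S, so the expected hitting time is h_S = 392/187.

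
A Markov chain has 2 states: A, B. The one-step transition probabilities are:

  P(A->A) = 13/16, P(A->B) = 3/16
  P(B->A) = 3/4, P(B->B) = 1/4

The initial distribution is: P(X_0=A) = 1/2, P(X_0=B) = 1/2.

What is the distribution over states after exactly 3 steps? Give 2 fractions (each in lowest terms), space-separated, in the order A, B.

Answer: 6553/8192 1639/8192

Derivation:
Propagating the distribution step by step (d_{t+1} = d_t * P):
d_0 = (A=1/2, B=1/2)
  d_1[A] = 1/2*13/16 + 1/2*3/4 = 25/32
  d_1[B] = 1/2*3/16 + 1/2*1/4 = 7/32
d_1 = (A=25/32, B=7/32)
  d_2[A] = 25/32*13/16 + 7/32*3/4 = 409/512
  d_2[B] = 25/32*3/16 + 7/32*1/4 = 103/512
d_2 = (A=409/512, B=103/512)
  d_3[A] = 409/512*13/16 + 103/512*3/4 = 6553/8192
  d_3[B] = 409/512*3/16 + 103/512*1/4 = 1639/8192
d_3 = (A=6553/8192, B=1639/8192)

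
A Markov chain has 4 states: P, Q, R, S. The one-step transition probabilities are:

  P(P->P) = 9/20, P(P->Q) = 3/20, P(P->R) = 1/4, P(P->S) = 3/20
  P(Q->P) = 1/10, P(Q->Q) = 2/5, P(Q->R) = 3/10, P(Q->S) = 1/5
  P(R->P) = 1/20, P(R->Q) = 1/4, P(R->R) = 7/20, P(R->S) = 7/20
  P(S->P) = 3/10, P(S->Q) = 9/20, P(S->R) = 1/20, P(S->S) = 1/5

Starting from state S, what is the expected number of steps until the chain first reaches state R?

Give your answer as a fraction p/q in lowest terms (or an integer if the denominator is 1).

Let h_i = expected steps to first reach R from state i.
Boundary: h_R = 0.
First-step equations for the other states:
  h_P = 1 + 9/20*h_P + 3/20*h_Q + 1/4*h_R + 3/20*h_S
  h_Q = 1 + 1/10*h_P + 2/5*h_Q + 3/10*h_R + 1/5*h_S
  h_S = 1 + 3/10*h_P + 9/20*h_Q + 1/20*h_R + 1/5*h_S

Substituting h_R = 0 and rearranging gives the linear system (I - Q) h = 1:
  [11/20, -3/20, -3/20] . (h_P, h_Q, h_S) = 1
  [-1/10, 3/5, -1/5] . (h_P, h_Q, h_S) = 1
  [-3/10, -9/20, 4/5] . (h_P, h_Q, h_S) = 1

Solving yields:
  h_P = 310/71
  h_Q = 880/213
  h_S = 370/71

Starting state is S, so the expected hitting time is h_S = 370/71.

Answer: 370/71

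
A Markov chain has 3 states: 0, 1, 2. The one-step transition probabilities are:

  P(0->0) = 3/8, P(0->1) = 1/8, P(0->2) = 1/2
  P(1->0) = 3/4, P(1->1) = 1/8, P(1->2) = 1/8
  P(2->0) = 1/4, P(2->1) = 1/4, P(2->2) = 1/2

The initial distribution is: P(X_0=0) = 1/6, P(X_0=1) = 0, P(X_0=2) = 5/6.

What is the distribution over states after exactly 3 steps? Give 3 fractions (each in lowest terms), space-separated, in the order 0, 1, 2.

Answer: 403/1024 181/1024 55/128

Derivation:
Propagating the distribution step by step (d_{t+1} = d_t * P):
d_0 = (0=1/6, 1=0, 2=5/6)
  d_1[0] = 1/6*3/8 + 0*3/4 + 5/6*1/4 = 13/48
  d_1[1] = 1/6*1/8 + 0*1/8 + 5/6*1/4 = 11/48
  d_1[2] = 1/6*1/2 + 0*1/8 + 5/6*1/2 = 1/2
d_1 = (0=13/48, 1=11/48, 2=1/2)
  d_2[0] = 13/48*3/8 + 11/48*3/4 + 1/2*1/4 = 51/128
  d_2[1] = 13/48*1/8 + 11/48*1/8 + 1/2*1/4 = 3/16
  d_2[2] = 13/48*1/2 + 11/48*1/8 + 1/2*1/2 = 53/128
d_2 = (0=51/128, 1=3/16, 2=53/128)
  d_3[0] = 51/128*3/8 + 3/16*3/4 + 53/128*1/4 = 403/1024
  d_3[1] = 51/128*1/8 + 3/16*1/8 + 53/128*1/4 = 181/1024
  d_3[2] = 51/128*1/2 + 3/16*1/8 + 53/128*1/2 = 55/128
d_3 = (0=403/1024, 1=181/1024, 2=55/128)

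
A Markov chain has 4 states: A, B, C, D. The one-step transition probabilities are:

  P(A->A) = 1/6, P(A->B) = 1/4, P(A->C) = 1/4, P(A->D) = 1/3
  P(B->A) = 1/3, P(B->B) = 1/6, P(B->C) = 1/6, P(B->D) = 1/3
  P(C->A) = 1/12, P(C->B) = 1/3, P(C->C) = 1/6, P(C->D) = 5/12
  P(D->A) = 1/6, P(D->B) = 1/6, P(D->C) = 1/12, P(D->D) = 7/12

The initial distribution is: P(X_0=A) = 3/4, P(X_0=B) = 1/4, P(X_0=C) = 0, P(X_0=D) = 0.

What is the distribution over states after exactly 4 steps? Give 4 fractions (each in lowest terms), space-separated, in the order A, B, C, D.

Answer: 7847/41472 8579/41472 11995/82944 1411/3072

Derivation:
Propagating the distribution step by step (d_{t+1} = d_t * P):
d_0 = (A=3/4, B=1/4, C=0, D=0)
  d_1[A] = 3/4*1/6 + 1/4*1/3 + 0*1/12 + 0*1/6 = 5/24
  d_1[B] = 3/4*1/4 + 1/4*1/6 + 0*1/3 + 0*1/6 = 11/48
  d_1[C] = 3/4*1/4 + 1/4*1/6 + 0*1/6 + 0*1/12 = 11/48
  d_1[D] = 3/4*1/3 + 1/4*1/3 + 0*5/12 + 0*7/12 = 1/3
d_1 = (A=5/24, B=11/48, C=11/48, D=1/3)
  d_2[A] = 5/24*1/6 + 11/48*1/3 + 11/48*1/12 + 1/3*1/6 = 107/576
  d_2[B] = 5/24*1/4 + 11/48*1/6 + 11/48*1/3 + 1/3*1/6 = 2/9
  d_2[C] = 5/24*1/4 + 11/48*1/6 + 11/48*1/6 + 1/3*1/12 = 5/32
  d_2[D] = 5/24*1/3 + 11/48*1/3 + 11/48*5/12 + 1/3*7/12 = 251/576
d_2 = (A=107/576, B=2/9, C=5/32, D=251/576)
  d_3[A] = 107/576*1/6 + 2/9*1/3 + 5/32*1/12 + 251/576*1/6 = 659/3456
  d_3[B] = 107/576*1/4 + 2/9*1/6 + 5/32*1/3 + 251/576*1/6 = 1439/6912
  d_3[C] = 107/576*1/4 + 2/9*1/6 + 5/32*1/6 + 251/576*1/12 = 7/48
  d_3[D] = 107/576*1/3 + 2/9*1/3 + 5/32*5/12 + 251/576*7/12 = 1049/2304
d_3 = (A=659/3456, B=1439/6912, C=7/48, D=1049/2304)
  d_4[A] = 659/3456*1/6 + 1439/6912*1/3 + 7/48*1/12 + 1049/2304*1/6 = 7847/41472
  d_4[B] = 659/3456*1/4 + 1439/6912*1/6 + 7/48*1/3 + 1049/2304*1/6 = 8579/41472
  d_4[C] = 659/3456*1/4 + 1439/6912*1/6 + 7/48*1/6 + 1049/2304*1/12 = 11995/82944
  d_4[D] = 659/3456*1/3 + 1439/6912*1/3 + 7/48*5/12 + 1049/2304*7/12 = 1411/3072
d_4 = (A=7847/41472, B=8579/41472, C=11995/82944, D=1411/3072)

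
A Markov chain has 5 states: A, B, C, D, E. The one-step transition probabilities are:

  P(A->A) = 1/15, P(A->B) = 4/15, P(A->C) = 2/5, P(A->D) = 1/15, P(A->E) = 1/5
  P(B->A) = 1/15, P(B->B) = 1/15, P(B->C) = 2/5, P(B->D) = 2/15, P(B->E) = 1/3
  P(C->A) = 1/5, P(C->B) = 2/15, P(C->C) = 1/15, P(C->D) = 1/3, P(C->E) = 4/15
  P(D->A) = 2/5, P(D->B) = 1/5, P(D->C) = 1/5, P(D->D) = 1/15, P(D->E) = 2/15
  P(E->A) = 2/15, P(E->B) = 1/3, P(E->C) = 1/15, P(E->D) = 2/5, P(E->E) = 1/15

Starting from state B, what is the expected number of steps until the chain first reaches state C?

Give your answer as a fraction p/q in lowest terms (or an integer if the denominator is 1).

Let h_i = expected steps to first reach C from state i.
Boundary: h_C = 0.
First-step equations for the other states:
  h_A = 1 + 1/15*h_A + 4/15*h_B + 2/5*h_C + 1/15*h_D + 1/5*h_E
  h_B = 1 + 1/15*h_A + 1/15*h_B + 2/5*h_C + 2/15*h_D + 1/3*h_E
  h_D = 1 + 2/5*h_A + 1/5*h_B + 1/5*h_C + 1/15*h_D + 2/15*h_E
  h_E = 1 + 2/15*h_A + 1/3*h_B + 1/15*h_C + 2/5*h_D + 1/15*h_E

Substituting h_C = 0 and rearranging gives the linear system (I - Q) h = 1:
  [14/15, -4/15, -1/15, -1/5] . (h_A, h_B, h_D, h_E) = 1
  [-1/15, 14/15, -2/15, -1/3] . (h_A, h_B, h_D, h_E) = 1
  [-2/5, -1/5, 14/15, -2/15] . (h_A, h_B, h_D, h_E) = 1
  [-2/15, -1/3, -2/5, 14/15] . (h_A, h_B, h_D, h_E) = 1

Solving yields:
  h_A = 11695/3578
  h_B = 6130/1789
  h_D = 13725/3578
  h_E = 15765/3578

Starting state is B, so the expected hitting time is h_B = 6130/1789.

Answer: 6130/1789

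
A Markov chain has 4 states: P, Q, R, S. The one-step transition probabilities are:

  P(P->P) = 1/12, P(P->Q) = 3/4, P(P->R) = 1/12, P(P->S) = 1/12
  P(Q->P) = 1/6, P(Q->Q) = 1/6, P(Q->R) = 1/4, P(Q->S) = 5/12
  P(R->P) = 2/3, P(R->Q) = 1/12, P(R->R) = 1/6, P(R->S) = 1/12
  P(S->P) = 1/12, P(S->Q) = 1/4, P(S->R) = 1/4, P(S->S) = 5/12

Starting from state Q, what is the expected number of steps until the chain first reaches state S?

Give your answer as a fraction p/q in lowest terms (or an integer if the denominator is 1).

Answer: 2172/589

Derivation:
Let h_i = expected steps to first reach S from state i.
Boundary: h_S = 0.
First-step equations for the other states:
  h_P = 1 + 1/12*h_P + 3/4*h_Q + 1/12*h_R + 1/12*h_S
  h_Q = 1 + 1/6*h_P + 1/6*h_Q + 1/4*h_R + 5/12*h_S
  h_R = 1 + 2/3*h_P + 1/12*h_Q + 1/6*h_R + 1/12*h_S

Substituting h_S = 0 and rearranging gives the linear system (I - Q) h = 1:
  [11/12, -3/4, -1/12] . (h_P, h_Q, h_R) = 1
  [-1/6, 5/6, -1/4] . (h_P, h_Q, h_R) = 1
  [-2/3, -1/12, 5/6] . (h_P, h_Q, h_R) = 1

Solving yields:
  h_P = 2700/589
  h_Q = 2172/589
  h_R = 3084/589

Starting state is Q, so the expected hitting time is h_Q = 2172/589.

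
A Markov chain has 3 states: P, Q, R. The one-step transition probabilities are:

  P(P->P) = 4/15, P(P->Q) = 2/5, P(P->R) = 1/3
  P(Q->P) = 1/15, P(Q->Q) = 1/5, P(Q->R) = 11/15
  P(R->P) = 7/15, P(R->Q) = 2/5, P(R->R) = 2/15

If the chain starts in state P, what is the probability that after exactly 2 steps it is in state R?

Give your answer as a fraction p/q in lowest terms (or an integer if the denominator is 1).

Computing P^2 by repeated multiplication:
P^1 =
  P: [4/15, 2/5, 1/3]
  Q: [1/15, 1/5, 11/15]
  R: [7/15, 2/5, 2/15]
P^2 =
  P: [19/75, 8/25, 32/75]
  Q: [28/75, 9/25, 4/15]
  R: [16/75, 8/25, 7/15]

(P^2)[P -> R] = 32/75

Answer: 32/75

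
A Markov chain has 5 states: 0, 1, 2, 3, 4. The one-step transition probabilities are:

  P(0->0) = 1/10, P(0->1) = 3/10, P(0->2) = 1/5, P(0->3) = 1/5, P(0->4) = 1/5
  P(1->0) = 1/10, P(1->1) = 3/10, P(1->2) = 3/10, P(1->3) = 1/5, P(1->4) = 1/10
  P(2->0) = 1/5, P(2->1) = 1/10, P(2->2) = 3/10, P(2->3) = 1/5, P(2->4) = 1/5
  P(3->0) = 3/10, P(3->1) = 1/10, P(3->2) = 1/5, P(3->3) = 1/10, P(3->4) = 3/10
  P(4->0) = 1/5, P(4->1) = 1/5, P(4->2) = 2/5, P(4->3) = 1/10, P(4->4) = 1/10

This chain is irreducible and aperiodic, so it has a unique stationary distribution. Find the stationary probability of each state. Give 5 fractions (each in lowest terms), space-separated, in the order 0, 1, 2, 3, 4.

Answer: 181/1009 194/1009 286/1009 167/1009 181/1009

Derivation:
The stationary distribution satisfies pi = pi * P, i.e.:
  pi_0 = 1/10*pi_0 + 1/10*pi_1 + 1/5*pi_2 + 3/10*pi_3 + 1/5*pi_4
  pi_1 = 3/10*pi_0 + 3/10*pi_1 + 1/10*pi_2 + 1/10*pi_3 + 1/5*pi_4
  pi_2 = 1/5*pi_0 + 3/10*pi_1 + 3/10*pi_2 + 1/5*pi_3 + 2/5*pi_4
  pi_3 = 1/5*pi_0 + 1/5*pi_1 + 1/5*pi_2 + 1/10*pi_3 + 1/10*pi_4
  pi_4 = 1/5*pi_0 + 1/10*pi_1 + 1/5*pi_2 + 3/10*pi_3 + 1/10*pi_4
with normalization: pi_0 + pi_1 + pi_2 + pi_3 + pi_4 = 1.

Using the first 4 balance equations plus normalization, the linear system A*pi = b is:
  [-9/10, 1/10, 1/5, 3/10, 1/5] . pi = 0
  [3/10, -7/10, 1/10, 1/10, 1/5] . pi = 0
  [1/5, 3/10, -7/10, 1/5, 2/5] . pi = 0
  [1/5, 1/5, 1/5, -9/10, 1/10] . pi = 0
  [1, 1, 1, 1, 1] . pi = 1

Solving yields:
  pi_0 = 181/1009
  pi_1 = 194/1009
  pi_2 = 286/1009
  pi_3 = 167/1009
  pi_4 = 181/1009

Verification (pi * P):
  181/1009*1/10 + 194/1009*1/10 + 286/1009*1/5 + 167/1009*3/10 + 181/1009*1/5 = 181/1009 = pi_0  (ok)
  181/1009*3/10 + 194/1009*3/10 + 286/1009*1/10 + 167/1009*1/10 + 181/1009*1/5 = 194/1009 = pi_1  (ok)
  181/1009*1/5 + 194/1009*3/10 + 286/1009*3/10 + 167/1009*1/5 + 181/1009*2/5 = 286/1009 = pi_2  (ok)
  181/1009*1/5 + 194/1009*1/5 + 286/1009*1/5 + 167/1009*1/10 + 181/1009*1/10 = 167/1009 = pi_3  (ok)
  181/1009*1/5 + 194/1009*1/10 + 286/1009*1/5 + 167/1009*3/10 + 181/1009*1/10 = 181/1009 = pi_4  (ok)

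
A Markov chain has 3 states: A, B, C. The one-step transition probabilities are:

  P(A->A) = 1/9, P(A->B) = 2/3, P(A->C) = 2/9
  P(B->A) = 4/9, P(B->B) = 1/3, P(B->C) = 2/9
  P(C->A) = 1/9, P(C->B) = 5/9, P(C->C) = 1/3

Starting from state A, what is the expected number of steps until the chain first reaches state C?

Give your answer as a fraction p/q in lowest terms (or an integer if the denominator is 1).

Answer: 9/2

Derivation:
Let h_i = expected steps to first reach C from state i.
Boundary: h_C = 0.
First-step equations for the other states:
  h_A = 1 + 1/9*h_A + 2/3*h_B + 2/9*h_C
  h_B = 1 + 4/9*h_A + 1/3*h_B + 2/9*h_C

Substituting h_C = 0 and rearranging gives the linear system (I - Q) h = 1:
  [8/9, -2/3] . (h_A, h_B) = 1
  [-4/9, 2/3] . (h_A, h_B) = 1

Solving yields:
  h_A = 9/2
  h_B = 9/2

Starting state is A, so the expected hitting time is h_A = 9/2.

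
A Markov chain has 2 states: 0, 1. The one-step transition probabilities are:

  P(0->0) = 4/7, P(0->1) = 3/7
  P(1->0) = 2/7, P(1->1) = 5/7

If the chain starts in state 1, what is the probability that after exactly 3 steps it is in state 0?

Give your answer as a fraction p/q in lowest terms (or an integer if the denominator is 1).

Computing P^3 by repeated multiplication:
P^1 =
  0: [4/7, 3/7]
  1: [2/7, 5/7]
P^2 =
  0: [22/49, 27/49]
  1: [18/49, 31/49]
P^3 =
  0: [142/343, 201/343]
  1: [134/343, 209/343]

(P^3)[1 -> 0] = 134/343

Answer: 134/343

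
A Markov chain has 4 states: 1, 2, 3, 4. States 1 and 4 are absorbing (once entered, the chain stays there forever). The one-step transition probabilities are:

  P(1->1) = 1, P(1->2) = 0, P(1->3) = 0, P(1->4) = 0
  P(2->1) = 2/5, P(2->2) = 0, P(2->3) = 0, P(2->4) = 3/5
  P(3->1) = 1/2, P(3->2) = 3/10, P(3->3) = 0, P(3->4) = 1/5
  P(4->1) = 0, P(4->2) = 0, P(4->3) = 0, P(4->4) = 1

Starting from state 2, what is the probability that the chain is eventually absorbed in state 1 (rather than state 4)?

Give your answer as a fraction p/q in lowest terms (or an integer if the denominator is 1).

Let a_i = P(absorbed in 1 | start in state i).
Boundary conditions: a_1 = 1, a_4 = 0.
For each transient state i, a_i = sum_j P(i->j) * a_j:
  a_2 = 2/5*a_1 + 0*a_2 + 0*a_3 + 3/5*a_4
  a_3 = 1/2*a_1 + 3/10*a_2 + 0*a_3 + 1/5*a_4

Substituting a_1 = 1 and a_4 = 0, rearrange to (I - Q) a = r where r[i] = P(i -> 1):
  [1, 0] . (a_2, a_3) = 2/5
  [-3/10, 1] . (a_2, a_3) = 1/2

Solving yields:
  a_2 = 2/5
  a_3 = 31/50

Starting state is 2, so the absorption probability is a_2 = 2/5.

Answer: 2/5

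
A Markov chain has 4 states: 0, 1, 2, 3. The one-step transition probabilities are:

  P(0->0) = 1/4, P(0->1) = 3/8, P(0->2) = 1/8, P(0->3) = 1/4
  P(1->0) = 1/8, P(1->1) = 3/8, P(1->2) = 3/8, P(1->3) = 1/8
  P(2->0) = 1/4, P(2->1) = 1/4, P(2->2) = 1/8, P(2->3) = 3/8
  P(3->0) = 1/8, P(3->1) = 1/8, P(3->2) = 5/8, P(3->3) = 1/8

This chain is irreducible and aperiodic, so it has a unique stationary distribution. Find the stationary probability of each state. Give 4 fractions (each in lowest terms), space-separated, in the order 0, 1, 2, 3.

The stationary distribution satisfies pi = pi * P, i.e.:
  pi_0 = 1/4*pi_0 + 1/8*pi_1 + 1/4*pi_2 + 1/8*pi_3
  pi_1 = 3/8*pi_0 + 3/8*pi_1 + 1/4*pi_2 + 1/8*pi_3
  pi_2 = 1/8*pi_0 + 3/8*pi_1 + 1/8*pi_2 + 5/8*pi_3
  pi_3 = 1/4*pi_0 + 1/8*pi_1 + 3/8*pi_2 + 1/8*pi_3
with normalization: pi_0 + pi_1 + pi_2 + pi_3 = 1.

Using the first 3 balance equations plus normalization, the linear system A*pi = b is:
  [-3/4, 1/8, 1/4, 1/8] . pi = 0
  [3/8, -5/8, 1/4, 1/8] . pi = 0
  [1/8, 3/8, -7/8, 5/8] . pi = 0
  [1, 1, 1, 1] . pi = 1

Solving yields:
  pi_0 = 17/91
  pi_1 = 51/182
  pi_2 = 4/13
  pi_3 = 41/182

Verification (pi * P):
  17/91*1/4 + 51/182*1/8 + 4/13*1/4 + 41/182*1/8 = 17/91 = pi_0  (ok)
  17/91*3/8 + 51/182*3/8 + 4/13*1/4 + 41/182*1/8 = 51/182 = pi_1  (ok)
  17/91*1/8 + 51/182*3/8 + 4/13*1/8 + 41/182*5/8 = 4/13 = pi_2  (ok)
  17/91*1/4 + 51/182*1/8 + 4/13*3/8 + 41/182*1/8 = 41/182 = pi_3  (ok)

Answer: 17/91 51/182 4/13 41/182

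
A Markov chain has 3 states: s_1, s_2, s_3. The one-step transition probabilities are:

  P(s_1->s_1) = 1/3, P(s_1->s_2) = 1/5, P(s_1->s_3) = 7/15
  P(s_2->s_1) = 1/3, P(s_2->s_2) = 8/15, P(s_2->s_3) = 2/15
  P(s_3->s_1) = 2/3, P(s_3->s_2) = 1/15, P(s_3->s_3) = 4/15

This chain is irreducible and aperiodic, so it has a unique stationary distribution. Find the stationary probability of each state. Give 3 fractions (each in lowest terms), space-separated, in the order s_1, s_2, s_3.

Answer: 15/34 4/17 11/34

Derivation:
The stationary distribution satisfies pi = pi * P, i.e.:
  pi_s_1 = 1/3*pi_s_1 + 1/3*pi_s_2 + 2/3*pi_s_3
  pi_s_2 = 1/5*pi_s_1 + 8/15*pi_s_2 + 1/15*pi_s_3
  pi_s_3 = 7/15*pi_s_1 + 2/15*pi_s_2 + 4/15*pi_s_3
with normalization: pi_s_1 + pi_s_2 + pi_s_3 = 1.

Using the first 2 balance equations plus normalization, the linear system A*pi = b is:
  [-2/3, 1/3, 2/3] . pi = 0
  [1/5, -7/15, 1/15] . pi = 0
  [1, 1, 1] . pi = 1

Solving yields:
  pi_s_1 = 15/34
  pi_s_2 = 4/17
  pi_s_3 = 11/34

Verification (pi * P):
  15/34*1/3 + 4/17*1/3 + 11/34*2/3 = 15/34 = pi_s_1  (ok)
  15/34*1/5 + 4/17*8/15 + 11/34*1/15 = 4/17 = pi_s_2  (ok)
  15/34*7/15 + 4/17*2/15 + 11/34*4/15 = 11/34 = pi_s_3  (ok)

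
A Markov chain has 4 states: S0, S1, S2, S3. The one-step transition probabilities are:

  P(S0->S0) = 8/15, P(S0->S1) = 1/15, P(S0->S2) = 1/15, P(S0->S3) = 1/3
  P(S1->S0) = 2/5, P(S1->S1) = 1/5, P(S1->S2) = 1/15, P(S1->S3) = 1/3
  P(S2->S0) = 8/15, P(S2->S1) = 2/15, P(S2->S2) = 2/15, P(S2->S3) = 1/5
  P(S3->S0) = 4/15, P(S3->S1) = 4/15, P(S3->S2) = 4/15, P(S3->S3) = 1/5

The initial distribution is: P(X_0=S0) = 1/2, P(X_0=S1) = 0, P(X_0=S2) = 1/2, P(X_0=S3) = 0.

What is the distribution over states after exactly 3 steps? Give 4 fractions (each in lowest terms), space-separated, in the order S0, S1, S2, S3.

Propagating the distribution step by step (d_{t+1} = d_t * P):
d_0 = (S0=1/2, S1=0, S2=1/2, S3=0)
  d_1[S0] = 1/2*8/15 + 0*2/5 + 1/2*8/15 + 0*4/15 = 8/15
  d_1[S1] = 1/2*1/15 + 0*1/5 + 1/2*2/15 + 0*4/15 = 1/10
  d_1[S2] = 1/2*1/15 + 0*1/15 + 1/2*2/15 + 0*4/15 = 1/10
  d_1[S3] = 1/2*1/3 + 0*1/3 + 1/2*1/5 + 0*1/5 = 4/15
d_1 = (S0=8/15, S1=1/10, S2=1/10, S3=4/15)
  d_2[S0] = 8/15*8/15 + 1/10*2/5 + 1/10*8/15 + 4/15*4/15 = 101/225
  d_2[S1] = 8/15*1/15 + 1/10*1/5 + 1/10*2/15 + 4/15*4/15 = 7/50
  d_2[S2] = 8/15*1/15 + 1/10*1/15 + 1/10*2/15 + 4/15*4/15 = 19/150
  d_2[S3] = 8/15*1/3 + 1/10*1/3 + 1/10*1/5 + 4/15*1/5 = 64/225
d_2 = (S0=101/225, S1=7/50, S2=19/150, S3=64/225)
  d_3[S0] = 101/225*8/15 + 7/50*2/5 + 19/150*8/15 + 64/225*4/15 = 1481/3375
  d_3[S1] = 101/225*1/15 + 7/50*1/5 + 19/150*2/15 + 64/225*4/15 = 113/750
  d_3[S2] = 101/225*1/15 + 7/50*1/15 + 19/150*2/15 + 64/225*4/15 = 33/250
  d_3[S3] = 101/225*1/3 + 7/50*1/3 + 19/150*1/5 + 64/225*1/5 = 188/675
d_3 = (S0=1481/3375, S1=113/750, S2=33/250, S3=188/675)

Answer: 1481/3375 113/750 33/250 188/675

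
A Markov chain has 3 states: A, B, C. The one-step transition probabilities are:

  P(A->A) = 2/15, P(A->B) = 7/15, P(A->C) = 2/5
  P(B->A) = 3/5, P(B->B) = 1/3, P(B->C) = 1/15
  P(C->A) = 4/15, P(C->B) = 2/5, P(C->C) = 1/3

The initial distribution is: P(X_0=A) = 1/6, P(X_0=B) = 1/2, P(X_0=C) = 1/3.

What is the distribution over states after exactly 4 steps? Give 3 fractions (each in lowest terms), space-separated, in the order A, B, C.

Answer: 11851/33750 149/375 8489/33750

Derivation:
Propagating the distribution step by step (d_{t+1} = d_t * P):
d_0 = (A=1/6, B=1/2, C=1/3)
  d_1[A] = 1/6*2/15 + 1/2*3/5 + 1/3*4/15 = 37/90
  d_1[B] = 1/6*7/15 + 1/2*1/3 + 1/3*2/5 = 17/45
  d_1[C] = 1/6*2/5 + 1/2*1/15 + 1/3*1/3 = 19/90
d_1 = (A=37/90, B=17/45, C=19/90)
  d_2[A] = 37/90*2/15 + 17/45*3/5 + 19/90*4/15 = 76/225
  d_2[B] = 37/90*7/15 + 17/45*1/3 + 19/90*2/5 = 181/450
  d_2[C] = 37/90*2/5 + 17/45*1/15 + 19/90*1/3 = 13/50
d_2 = (A=76/225, B=181/450, C=13/50)
  d_3[A] = 76/225*2/15 + 181/450*3/5 + 13/50*4/15 = 2401/6750
  d_3[B] = 76/225*7/15 + 181/450*1/3 + 13/50*2/5 = 2671/6750
  d_3[C] = 76/225*2/5 + 181/450*1/15 + 13/50*1/3 = 839/3375
d_3 = (A=2401/6750, B=2671/6750, C=839/3375)
  d_4[A] = 2401/6750*2/15 + 2671/6750*3/5 + 839/3375*4/15 = 11851/33750
  d_4[B] = 2401/6750*7/15 + 2671/6750*1/3 + 839/3375*2/5 = 149/375
  d_4[C] = 2401/6750*2/5 + 2671/6750*1/15 + 839/3375*1/3 = 8489/33750
d_4 = (A=11851/33750, B=149/375, C=8489/33750)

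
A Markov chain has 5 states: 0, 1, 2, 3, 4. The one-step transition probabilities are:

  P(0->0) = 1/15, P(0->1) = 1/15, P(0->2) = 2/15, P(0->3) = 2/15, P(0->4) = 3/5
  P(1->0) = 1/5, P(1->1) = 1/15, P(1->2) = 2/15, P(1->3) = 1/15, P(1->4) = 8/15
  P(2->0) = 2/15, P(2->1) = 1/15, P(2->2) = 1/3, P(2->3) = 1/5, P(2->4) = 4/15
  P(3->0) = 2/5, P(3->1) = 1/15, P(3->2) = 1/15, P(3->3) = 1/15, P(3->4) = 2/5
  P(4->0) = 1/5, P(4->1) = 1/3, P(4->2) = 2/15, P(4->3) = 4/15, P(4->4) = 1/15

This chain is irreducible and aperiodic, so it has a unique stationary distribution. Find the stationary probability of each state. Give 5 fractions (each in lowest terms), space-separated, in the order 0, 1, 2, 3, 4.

Answer: 13414/68163 10537/68163 10417/68163 3774/22721 7491/22721

Derivation:
The stationary distribution satisfies pi = pi * P, i.e.:
  pi_0 = 1/15*pi_0 + 1/5*pi_1 + 2/15*pi_2 + 2/5*pi_3 + 1/5*pi_4
  pi_1 = 1/15*pi_0 + 1/15*pi_1 + 1/15*pi_2 + 1/15*pi_3 + 1/3*pi_4
  pi_2 = 2/15*pi_0 + 2/15*pi_1 + 1/3*pi_2 + 1/15*pi_3 + 2/15*pi_4
  pi_3 = 2/15*pi_0 + 1/15*pi_1 + 1/5*pi_2 + 1/15*pi_3 + 4/15*pi_4
  pi_4 = 3/5*pi_0 + 8/15*pi_1 + 4/15*pi_2 + 2/5*pi_3 + 1/15*pi_4
with normalization: pi_0 + pi_1 + pi_2 + pi_3 + pi_4 = 1.

Using the first 4 balance equations plus normalization, the linear system A*pi = b is:
  [-14/15, 1/5, 2/15, 2/5, 1/5] . pi = 0
  [1/15, -14/15, 1/15, 1/15, 1/3] . pi = 0
  [2/15, 2/15, -2/3, 1/15, 2/15] . pi = 0
  [2/15, 1/15, 1/5, -14/15, 4/15] . pi = 0
  [1, 1, 1, 1, 1] . pi = 1

Solving yields:
  pi_0 = 13414/68163
  pi_1 = 10537/68163
  pi_2 = 10417/68163
  pi_3 = 3774/22721
  pi_4 = 7491/22721

Verification (pi * P):
  13414/68163*1/15 + 10537/68163*1/5 + 10417/68163*2/15 + 3774/22721*2/5 + 7491/22721*1/5 = 13414/68163 = pi_0  (ok)
  13414/68163*1/15 + 10537/68163*1/15 + 10417/68163*1/15 + 3774/22721*1/15 + 7491/22721*1/3 = 10537/68163 = pi_1  (ok)
  13414/68163*2/15 + 10537/68163*2/15 + 10417/68163*1/3 + 3774/22721*1/15 + 7491/22721*2/15 = 10417/68163 = pi_2  (ok)
  13414/68163*2/15 + 10537/68163*1/15 + 10417/68163*1/5 + 3774/22721*1/15 + 7491/22721*4/15 = 3774/22721 = pi_3  (ok)
  13414/68163*3/5 + 10537/68163*8/15 + 10417/68163*4/15 + 3774/22721*2/5 + 7491/22721*1/15 = 7491/22721 = pi_4  (ok)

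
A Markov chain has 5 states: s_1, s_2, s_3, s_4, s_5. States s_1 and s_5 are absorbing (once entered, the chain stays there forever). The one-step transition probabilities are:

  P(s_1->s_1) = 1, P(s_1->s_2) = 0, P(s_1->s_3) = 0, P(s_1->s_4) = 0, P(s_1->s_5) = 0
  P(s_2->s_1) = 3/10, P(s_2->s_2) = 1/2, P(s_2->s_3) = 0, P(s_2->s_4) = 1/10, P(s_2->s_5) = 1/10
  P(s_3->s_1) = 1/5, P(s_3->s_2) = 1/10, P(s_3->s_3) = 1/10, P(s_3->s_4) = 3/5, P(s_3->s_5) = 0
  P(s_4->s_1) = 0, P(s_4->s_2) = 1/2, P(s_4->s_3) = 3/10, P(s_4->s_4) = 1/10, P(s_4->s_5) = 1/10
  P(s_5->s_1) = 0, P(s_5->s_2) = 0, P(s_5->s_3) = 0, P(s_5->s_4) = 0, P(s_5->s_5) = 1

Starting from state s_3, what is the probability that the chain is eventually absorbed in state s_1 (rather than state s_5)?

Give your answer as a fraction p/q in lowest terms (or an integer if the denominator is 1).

Let a_i = P(absorbed in s_1 | start in state i).
Boundary conditions: a_s_1 = 1, a_s_5 = 0.
For each transient state i, a_i = sum_j P(i->j) * a_j:
  a_s_2 = 3/10*a_s_1 + 1/2*a_s_2 + 0*a_s_3 + 1/10*a_s_4 + 1/10*a_s_5
  a_s_3 = 1/5*a_s_1 + 1/10*a_s_2 + 1/10*a_s_3 + 3/5*a_s_4 + 0*a_s_5
  a_s_4 = 0*a_s_1 + 1/2*a_s_2 + 3/10*a_s_3 + 1/10*a_s_4 + 1/10*a_s_5

Substituting a_s_1 = 1 and a_s_5 = 0, rearrange to (I - Q) a = r where r[i] = P(i -> s_1):
  [1/2, 0, -1/10] . (a_s_2, a_s_3, a_s_4) = 3/10
  [-1/10, 9/10, -3/5] . (a_s_2, a_s_3, a_s_4) = 1/5
  [-1/2, -3/10, 9/10] . (a_s_2, a_s_3, a_s_4) = 0

Solving yields:
  a_s_2 = 65/89
  a_s_3 = 197/267
  a_s_4 = 58/89

Starting state is s_3, so the absorption probability is a_s_3 = 197/267.

Answer: 197/267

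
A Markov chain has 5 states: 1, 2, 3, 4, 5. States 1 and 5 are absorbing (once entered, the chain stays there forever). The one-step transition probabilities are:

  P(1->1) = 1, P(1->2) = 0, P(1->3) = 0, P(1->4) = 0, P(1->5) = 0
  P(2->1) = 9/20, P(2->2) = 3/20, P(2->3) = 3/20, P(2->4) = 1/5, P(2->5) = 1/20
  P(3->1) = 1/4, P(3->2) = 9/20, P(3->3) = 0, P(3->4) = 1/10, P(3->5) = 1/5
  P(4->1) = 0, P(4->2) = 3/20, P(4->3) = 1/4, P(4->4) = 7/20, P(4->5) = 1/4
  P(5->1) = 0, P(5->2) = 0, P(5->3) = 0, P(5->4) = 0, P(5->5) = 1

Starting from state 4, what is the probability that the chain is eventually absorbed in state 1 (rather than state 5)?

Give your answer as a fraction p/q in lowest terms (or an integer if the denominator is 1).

Let a_i = P(absorbed in 1 | start in state i).
Boundary conditions: a_1 = 1, a_5 = 0.
For each transient state i, a_i = sum_j P(i->j) * a_j:
  a_2 = 9/20*a_1 + 3/20*a_2 + 3/20*a_3 + 1/5*a_4 + 1/20*a_5
  a_3 = 1/4*a_1 + 9/20*a_2 + 0*a_3 + 1/10*a_4 + 1/5*a_5
  a_4 = 0*a_1 + 3/20*a_2 + 1/4*a_3 + 7/20*a_4 + 1/4*a_5

Substituting a_1 = 1 and a_5 = 0, rearrange to (I - Q) a = r where r[i] = P(i -> 1):
  [17/20, -3/20, -1/5] . (a_2, a_3, a_4) = 9/20
  [-9/20, 1, -1/10] . (a_2, a_3, a_4) = 1/4
  [-3/20, -1/4, 13/20] . (a_2, a_3, a_4) = 0

Solving yields:
  a_2 = 2545/3461
  a_3 = 2152/3461
  a_4 = 1415/3461

Starting state is 4, so the absorption probability is a_4 = 1415/3461.

Answer: 1415/3461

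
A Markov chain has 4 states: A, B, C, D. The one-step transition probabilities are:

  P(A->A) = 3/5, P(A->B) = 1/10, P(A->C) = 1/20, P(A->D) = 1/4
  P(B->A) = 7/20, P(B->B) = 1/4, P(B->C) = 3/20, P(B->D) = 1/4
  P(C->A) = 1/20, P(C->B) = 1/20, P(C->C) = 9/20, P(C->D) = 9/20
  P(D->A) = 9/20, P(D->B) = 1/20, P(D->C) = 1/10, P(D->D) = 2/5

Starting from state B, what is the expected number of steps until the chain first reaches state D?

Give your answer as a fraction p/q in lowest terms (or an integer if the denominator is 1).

Answer: 1980/557

Derivation:
Let h_i = expected steps to first reach D from state i.
Boundary: h_D = 0.
First-step equations for the other states:
  h_A = 1 + 3/5*h_A + 1/10*h_B + 1/20*h_C + 1/4*h_D
  h_B = 1 + 7/20*h_A + 1/4*h_B + 3/20*h_C + 1/4*h_D
  h_C = 1 + 1/20*h_A + 1/20*h_B + 9/20*h_C + 9/20*h_D

Substituting h_D = 0 and rearranging gives the linear system (I - Q) h = 1:
  [2/5, -1/10, -1/20] . (h_A, h_B, h_C) = 1
  [-7/20, 3/4, -3/20] . (h_A, h_B, h_C) = 1
  [-1/20, -1/20, 11/20] . (h_A, h_B, h_C) = 1

Solving yields:
  h_A = 2060/557
  h_B = 1980/557
  h_C = 1380/557

Starting state is B, so the expected hitting time is h_B = 1980/557.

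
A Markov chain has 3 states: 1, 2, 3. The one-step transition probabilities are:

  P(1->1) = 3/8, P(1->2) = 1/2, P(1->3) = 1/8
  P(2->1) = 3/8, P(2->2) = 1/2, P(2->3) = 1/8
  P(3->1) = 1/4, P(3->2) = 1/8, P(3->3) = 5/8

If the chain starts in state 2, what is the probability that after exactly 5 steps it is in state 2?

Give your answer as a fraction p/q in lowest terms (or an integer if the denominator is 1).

Computing P^5 by repeated multiplication:
P^1 =
  1: [3/8, 1/2, 1/8]
  2: [3/8, 1/2, 1/8]
  3: [1/4, 1/8, 5/8]
P^2 =
  1: [23/64, 29/64, 3/16]
  2: [23/64, 29/64, 3/16]
  3: [19/64, 17/64, 7/16]
P^3 =
  1: [45/128, 55/128, 7/32]
  2: [45/128, 55/128, 7/32]
  3: [41/128, 43/128, 11/32]
P^4 =
  1: [89/256, 107/256, 15/64]
  2: [89/256, 107/256, 15/64]
  3: [85/256, 95/256, 19/64]
P^5 =
  1: [177/512, 211/512, 31/128]
  2: [177/512, 211/512, 31/128]
  3: [173/512, 199/512, 35/128]

(P^5)[2 -> 2] = 211/512

Answer: 211/512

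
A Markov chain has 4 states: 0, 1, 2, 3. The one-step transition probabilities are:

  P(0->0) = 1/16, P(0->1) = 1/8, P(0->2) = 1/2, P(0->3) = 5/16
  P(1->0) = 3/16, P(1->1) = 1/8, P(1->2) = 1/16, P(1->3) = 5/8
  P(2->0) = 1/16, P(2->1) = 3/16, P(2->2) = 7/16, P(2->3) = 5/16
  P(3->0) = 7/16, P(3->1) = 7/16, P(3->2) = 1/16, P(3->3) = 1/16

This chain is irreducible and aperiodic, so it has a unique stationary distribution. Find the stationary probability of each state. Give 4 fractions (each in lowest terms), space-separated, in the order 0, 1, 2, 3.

The stationary distribution satisfies pi = pi * P, i.e.:
  pi_0 = 1/16*pi_0 + 3/16*pi_1 + 1/16*pi_2 + 7/16*pi_3
  pi_1 = 1/8*pi_0 + 1/8*pi_1 + 3/16*pi_2 + 7/16*pi_3
  pi_2 = 1/2*pi_0 + 1/16*pi_1 + 7/16*pi_2 + 1/16*pi_3
  pi_3 = 5/16*pi_0 + 5/8*pi_1 + 5/16*pi_2 + 1/16*pi_3
with normalization: pi_0 + pi_1 + pi_2 + pi_3 = 1.

Using the first 3 balance equations plus normalization, the linear system A*pi = b is:
  [-15/16, 3/16, 1/16, 7/16] . pi = 0
  [1/8, -7/8, 3/16, 7/16] . pi = 0
  [1/2, 1/16, -9/16, 1/16] . pi = 0
  [1, 1, 1, 1] . pi = 1

Solving yields:
  pi_0 = 36/173
  pi_1 = 41/173
  pi_2 = 85/346
  pi_3 = 107/346

Verification (pi * P):
  36/173*1/16 + 41/173*3/16 + 85/346*1/16 + 107/346*7/16 = 36/173 = pi_0  (ok)
  36/173*1/8 + 41/173*1/8 + 85/346*3/16 + 107/346*7/16 = 41/173 = pi_1  (ok)
  36/173*1/2 + 41/173*1/16 + 85/346*7/16 + 107/346*1/16 = 85/346 = pi_2  (ok)
  36/173*5/16 + 41/173*5/8 + 85/346*5/16 + 107/346*1/16 = 107/346 = pi_3  (ok)

Answer: 36/173 41/173 85/346 107/346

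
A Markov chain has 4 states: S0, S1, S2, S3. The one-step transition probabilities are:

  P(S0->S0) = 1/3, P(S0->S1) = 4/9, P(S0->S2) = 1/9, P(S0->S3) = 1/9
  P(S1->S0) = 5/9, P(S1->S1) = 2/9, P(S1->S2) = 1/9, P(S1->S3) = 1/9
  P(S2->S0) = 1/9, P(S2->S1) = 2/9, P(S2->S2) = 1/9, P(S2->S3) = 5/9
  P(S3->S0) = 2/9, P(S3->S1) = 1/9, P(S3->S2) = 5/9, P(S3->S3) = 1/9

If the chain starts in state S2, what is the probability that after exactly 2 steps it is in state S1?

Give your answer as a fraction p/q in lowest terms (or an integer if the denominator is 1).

Computing P^2 by repeated multiplication:
P^1 =
  S0: [1/3, 4/9, 1/9, 1/9]
  S1: [5/9, 2/9, 1/9, 1/9]
  S2: [1/9, 2/9, 1/9, 5/9]
  S3: [2/9, 1/9, 5/9, 1/9]
P^2 =
  S0: [32/81, 23/81, 13/81, 13/81]
  S1: [28/81, 1/3, 13/81, 13/81]
  S2: [8/27, 5/27, 29/81, 13/81]
  S3: [2/9, 7/27, 13/81, 29/81]

(P^2)[S2 -> S1] = 5/27

Answer: 5/27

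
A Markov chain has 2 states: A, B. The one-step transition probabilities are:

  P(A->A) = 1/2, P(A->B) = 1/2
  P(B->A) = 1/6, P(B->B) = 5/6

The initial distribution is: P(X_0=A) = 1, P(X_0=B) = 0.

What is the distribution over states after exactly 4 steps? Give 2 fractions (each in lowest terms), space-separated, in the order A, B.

Propagating the distribution step by step (d_{t+1} = d_t * P):
d_0 = (A=1, B=0)
  d_1[A] = 1*1/2 + 0*1/6 = 1/2
  d_1[B] = 1*1/2 + 0*5/6 = 1/2
d_1 = (A=1/2, B=1/2)
  d_2[A] = 1/2*1/2 + 1/2*1/6 = 1/3
  d_2[B] = 1/2*1/2 + 1/2*5/6 = 2/3
d_2 = (A=1/3, B=2/3)
  d_3[A] = 1/3*1/2 + 2/3*1/6 = 5/18
  d_3[B] = 1/3*1/2 + 2/3*5/6 = 13/18
d_3 = (A=5/18, B=13/18)
  d_4[A] = 5/18*1/2 + 13/18*1/6 = 7/27
  d_4[B] = 5/18*1/2 + 13/18*5/6 = 20/27
d_4 = (A=7/27, B=20/27)

Answer: 7/27 20/27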